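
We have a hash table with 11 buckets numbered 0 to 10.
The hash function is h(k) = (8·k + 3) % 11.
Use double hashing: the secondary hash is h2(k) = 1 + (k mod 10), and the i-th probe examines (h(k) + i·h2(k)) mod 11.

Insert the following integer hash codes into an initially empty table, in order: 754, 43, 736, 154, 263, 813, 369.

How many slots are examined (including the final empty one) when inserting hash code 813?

5

754: h=7 => slot 7
43: h=6 => slot 6
736: h=6, h2=7, probe 6,2 => slot 2
154: h=3 => slot 3
263: h=6, h2=4, probe 6,10 => slot 10
813: h=6, h2=4, probe 6,10,3,7,0 => slot 0
369: h=7, h2=10, probe 7,6,5 => slot 5
Table: [813, _, 736, 154, _, 369, 43, 754, _, _, 263]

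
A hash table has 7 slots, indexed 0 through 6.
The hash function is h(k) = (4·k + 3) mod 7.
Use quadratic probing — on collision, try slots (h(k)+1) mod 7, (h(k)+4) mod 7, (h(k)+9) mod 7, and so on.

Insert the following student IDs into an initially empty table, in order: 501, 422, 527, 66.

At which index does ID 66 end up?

2

501 hashes to 5; slot 5 is free => place at 5.
422 hashes to 4; slot 4 is free => place at 4.
527 hashes to 4; 4,5 taken => place at 1.
66 hashes to 1; 1 taken => place at 2.
Table: [∅, 527, 66, ∅, 422, 501, ∅]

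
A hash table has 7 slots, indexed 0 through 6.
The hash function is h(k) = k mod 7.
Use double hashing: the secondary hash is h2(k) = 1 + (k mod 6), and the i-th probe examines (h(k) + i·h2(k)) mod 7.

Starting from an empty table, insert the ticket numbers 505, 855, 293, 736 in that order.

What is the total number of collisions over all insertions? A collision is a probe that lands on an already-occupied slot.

3

Insert 505: h=1, slot 1 empty → index 1.
Insert 855: h=1, h2=4, slot 1 occupied → index 5.
Insert 293: h=6, slot 6 empty → index 6.
Insert 736: h=1, h2=5, slots 1,6 occupied → index 4.
Table: [., 505, ., ., 736, 855, 293]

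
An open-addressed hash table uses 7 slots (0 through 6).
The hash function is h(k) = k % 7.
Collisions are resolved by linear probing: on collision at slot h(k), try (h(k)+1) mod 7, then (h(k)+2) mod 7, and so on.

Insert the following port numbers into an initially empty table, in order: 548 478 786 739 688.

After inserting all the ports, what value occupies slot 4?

786

548: h=2 -> slot 2
478: h=2, probe 2,3 -> slot 3
786: h=2, probe 2,3,4 -> slot 4
739: h=4, probe 4,5 -> slot 5
688: h=2, probe 2,3,4,5,6 -> slot 6
Table: [., ., 548, 478, 786, 739, 688]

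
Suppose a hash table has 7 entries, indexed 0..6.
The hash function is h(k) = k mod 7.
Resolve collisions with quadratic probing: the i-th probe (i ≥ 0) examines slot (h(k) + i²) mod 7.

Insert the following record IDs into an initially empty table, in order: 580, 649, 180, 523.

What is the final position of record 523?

0

Insert 580: h=6, slot 6 empty => index 6.
Insert 649: h=5, slot 5 empty => index 5.
Insert 180: h=5, slots 5,6 occupied => index 2.
Insert 523: h=5, slots 5,6,2 occupied => index 0.
Table: [523, ∅, 180, ∅, ∅, 649, 580]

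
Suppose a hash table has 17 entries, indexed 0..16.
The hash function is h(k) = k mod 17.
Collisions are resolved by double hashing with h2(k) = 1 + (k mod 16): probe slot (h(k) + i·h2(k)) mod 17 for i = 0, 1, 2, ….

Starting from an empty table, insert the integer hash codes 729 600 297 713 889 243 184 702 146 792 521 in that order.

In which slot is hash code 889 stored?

729: h=15 → slot 15
600: h=5 → slot 5
297: h=8 → slot 8
713: h=16 → slot 16
889: h=5, h2=10, probe 5,15,8,1 → slot 1
243: h=5, h2=4, probe 5,9 → slot 9
184: h=14 → slot 14
702: h=5, h2=15, probe 5,3 → slot 3
146: h=10 → slot 10
792: h=10, h2=9, probe 10,2 → slot 2
521: h=11 → slot 11
Table: [_, 889, 792, 702, _, 600, _, _, 297, 243, 146, 521, _, _, 184, 729, 713]

1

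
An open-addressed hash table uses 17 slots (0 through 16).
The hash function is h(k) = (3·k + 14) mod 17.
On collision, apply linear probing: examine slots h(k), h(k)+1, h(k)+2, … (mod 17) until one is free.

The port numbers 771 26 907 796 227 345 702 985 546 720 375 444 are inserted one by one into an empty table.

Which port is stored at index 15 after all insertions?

Insert 771: h=15, slot 15 empty -> index 15.
Insert 26: h=7, slot 7 empty -> index 7.
Insert 907: h=15, slot 15 occupied -> index 16.
Insert 796: h=5, slot 5 empty -> index 5.
Insert 227: h=15, slots 15,16 occupied -> index 0.
Insert 345: h=12, slot 12 empty -> index 12.
Insert 702: h=12, slot 12 occupied -> index 13.
Insert 985: h=11, slot 11 empty -> index 11.
Insert 546: h=3, slot 3 empty -> index 3.
Insert 720: h=15, slots 15,16,0 occupied -> index 1.
Insert 375: h=0, slots 0,1 occupied -> index 2.
Insert 444: h=3, slot 3 occupied -> index 4.
Table: [227, 720, 375, 546, 444, 796, —, 26, —, —, —, 985, 345, 702, —, 771, 907]

771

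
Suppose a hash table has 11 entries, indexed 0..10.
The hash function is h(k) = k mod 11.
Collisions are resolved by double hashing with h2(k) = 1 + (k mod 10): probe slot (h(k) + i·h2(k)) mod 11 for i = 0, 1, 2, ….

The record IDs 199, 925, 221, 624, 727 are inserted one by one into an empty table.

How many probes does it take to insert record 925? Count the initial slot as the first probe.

2

199: h=1 → slot 1
925: h=1, h2=6, probe 1,7 → slot 7
221: h=1, h2=2, probe 1,3 → slot 3
624: h=8 → slot 8
727: h=1, h2=8, probe 1,9 → slot 9
Table: [—, 199, —, 221, —, —, —, 925, 624, 727, —]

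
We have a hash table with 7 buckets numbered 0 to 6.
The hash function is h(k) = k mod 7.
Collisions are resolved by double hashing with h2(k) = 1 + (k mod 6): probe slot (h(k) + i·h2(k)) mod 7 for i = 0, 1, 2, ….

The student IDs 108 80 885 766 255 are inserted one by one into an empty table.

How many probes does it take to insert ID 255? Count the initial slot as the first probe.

3

Insert 108: h=3, slot 3 empty → index 3.
Insert 80: h=3, h2=3, slot 3 occupied → index 6.
Insert 885: h=3, h2=4, slot 3 occupied → index 0.
Insert 766: h=3, h2=5, slot 3 occupied → index 1.
Insert 255: h=3, h2=4, slots 3,0 occupied → index 4.
Table: [885, 766, _, 108, 255, _, 80]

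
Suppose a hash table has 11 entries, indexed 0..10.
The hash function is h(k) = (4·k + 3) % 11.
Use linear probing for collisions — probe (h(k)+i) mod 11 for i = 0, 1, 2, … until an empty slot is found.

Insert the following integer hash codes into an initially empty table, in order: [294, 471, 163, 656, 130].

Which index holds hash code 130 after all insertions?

8

294: h=2 -> slot 2
471: h=6 -> slot 6
163: h=6, probe 6,7 -> slot 7
656: h=9 -> slot 9
130: h=6, probe 6,7,8 -> slot 8
Table: [_, _, 294, _, _, _, 471, 163, 130, 656, _]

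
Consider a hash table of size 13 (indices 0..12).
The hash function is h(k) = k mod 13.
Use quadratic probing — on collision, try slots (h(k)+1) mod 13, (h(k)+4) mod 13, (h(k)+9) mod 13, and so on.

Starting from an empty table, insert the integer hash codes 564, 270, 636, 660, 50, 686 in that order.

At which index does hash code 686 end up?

1

564: h=5 -> slot 5
270: h=10 -> slot 10
636: h=12 -> slot 12
660: h=10, probe 10,11 -> slot 11
50: h=11, probe 11,12,2 -> slot 2
686: h=10, probe 10,11,1 -> slot 1
Table: [., 686, 50, ., ., 564, ., ., ., ., 270, 660, 636]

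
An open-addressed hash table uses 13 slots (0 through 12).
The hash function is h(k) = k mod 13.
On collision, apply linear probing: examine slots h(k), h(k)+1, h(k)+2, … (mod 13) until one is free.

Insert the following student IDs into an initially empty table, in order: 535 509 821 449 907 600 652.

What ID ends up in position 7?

535: h=2 => slot 2
509: h=2, probe 2,3 => slot 3
821: h=2, probe 2,3,4 => slot 4
449: h=7 => slot 7
907: h=10 => slot 10
600: h=2, probe 2,3,4,5 => slot 5
652: h=2, probe 2,3,4,5,6 => slot 6
Table: [—, —, 535, 509, 821, 600, 652, 449, —, —, 907, —, —]

449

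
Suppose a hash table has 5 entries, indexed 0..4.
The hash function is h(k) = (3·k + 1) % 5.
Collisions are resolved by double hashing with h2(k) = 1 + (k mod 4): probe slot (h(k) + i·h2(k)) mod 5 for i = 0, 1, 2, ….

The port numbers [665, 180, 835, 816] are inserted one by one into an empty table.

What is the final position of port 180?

2

Insert 665: h=1, slot 1 empty → index 1.
Insert 180: h=1, h2=1, slot 1 occupied → index 2.
Insert 835: h=1, h2=4, slot 1 occupied → index 0.
Insert 816: h=4, slot 4 empty → index 4.
Table: [835, 665, 180, -, 816]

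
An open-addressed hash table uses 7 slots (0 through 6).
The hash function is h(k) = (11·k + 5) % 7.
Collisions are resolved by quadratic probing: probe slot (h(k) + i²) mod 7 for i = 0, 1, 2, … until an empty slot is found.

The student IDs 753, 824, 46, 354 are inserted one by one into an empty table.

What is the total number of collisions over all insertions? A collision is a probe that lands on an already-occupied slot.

753: h=0 => slot 0
824: h=4 => slot 4
46: h=0, probe 0,1 => slot 1
354: h=0, probe 0,1,4,2 => slot 2
Table: [753, 46, 354, ., 824, ., .]

4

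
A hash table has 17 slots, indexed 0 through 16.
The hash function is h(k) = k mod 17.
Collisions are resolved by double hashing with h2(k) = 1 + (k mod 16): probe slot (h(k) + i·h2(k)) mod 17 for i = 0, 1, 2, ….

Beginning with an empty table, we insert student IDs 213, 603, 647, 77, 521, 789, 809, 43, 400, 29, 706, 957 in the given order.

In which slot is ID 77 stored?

213 hashes to 9; slot 9 is free => place at 9.
603 hashes to 8; slot 8 is free => place at 8.
647 hashes to 1; slot 1 is free => place at 1.
77 hashes to 9, h2=14; 9 taken => place at 6.
521 hashes to 11; slot 11 is free => place at 11.
789 hashes to 7; slot 7 is free => place at 7.
809 hashes to 10; slot 10 is free => place at 10.
43 hashes to 9, h2=12; 9 taken => place at 4.
400 hashes to 9, h2=1; 9,10,11 taken => place at 12.
29 hashes to 12, h2=14; 12,9,6 taken => place at 3.
706 hashes to 9, h2=3; 9,12 taken => place at 15.
957 hashes to 5; slot 5 is free => place at 5.
Table: [_, 647, _, 29, 43, 957, 77, 789, 603, 213, 809, 521, 400, _, _, 706, _]

6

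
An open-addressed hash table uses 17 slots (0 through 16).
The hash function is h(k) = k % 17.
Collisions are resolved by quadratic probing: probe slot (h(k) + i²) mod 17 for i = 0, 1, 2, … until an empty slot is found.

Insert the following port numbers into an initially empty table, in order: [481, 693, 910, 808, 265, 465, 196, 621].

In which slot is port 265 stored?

481: h=5 → slot 5
693: h=13 → slot 13
910: h=9 → slot 9
808: h=9, probe 9,10 → slot 10
265: h=10, probe 10,11 → slot 11
465: h=6 → slot 6
196: h=9, probe 9,10,13,1 → slot 1
621: h=9, probe 9,10,13,1,8 → slot 8
Table: [∅, 196, ∅, ∅, ∅, 481, 465, ∅, 621, 910, 808, 265, ∅, 693, ∅, ∅, ∅]

11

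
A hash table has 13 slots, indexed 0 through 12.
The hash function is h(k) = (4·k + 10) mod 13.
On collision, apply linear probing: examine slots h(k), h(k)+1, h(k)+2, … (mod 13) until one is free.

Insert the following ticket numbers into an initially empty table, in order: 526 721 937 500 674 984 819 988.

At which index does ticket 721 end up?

526: h=8 => slot 8
721: h=8, probe 8,9 => slot 9
937: h=1 => slot 1
500: h=8, probe 8,9,10 => slot 10
674: h=2 => slot 2
984: h=7 => slot 7
819: h=10, probe 10,11 => slot 11
988: h=10, probe 10,11,12 => slot 12
Table: [_, 937, 674, _, _, _, _, 984, 526, 721, 500, 819, 988]

9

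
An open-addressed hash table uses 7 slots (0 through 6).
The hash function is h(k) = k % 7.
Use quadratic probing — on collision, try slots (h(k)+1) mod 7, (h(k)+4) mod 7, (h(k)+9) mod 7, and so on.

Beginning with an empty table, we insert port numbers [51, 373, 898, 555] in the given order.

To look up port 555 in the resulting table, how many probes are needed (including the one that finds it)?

Insert 51: h=2, slot 2 empty -> index 2.
Insert 373: h=2, slot 2 occupied -> index 3.
Insert 898: h=2, slots 2,3 occupied -> index 6.
Insert 555: h=2, slots 2,3,6 occupied -> index 4.
Table: [_, _, 51, 373, 555, _, 898]
Lookup 555: h=2, probe 2,3,6,4 → found at 4.

4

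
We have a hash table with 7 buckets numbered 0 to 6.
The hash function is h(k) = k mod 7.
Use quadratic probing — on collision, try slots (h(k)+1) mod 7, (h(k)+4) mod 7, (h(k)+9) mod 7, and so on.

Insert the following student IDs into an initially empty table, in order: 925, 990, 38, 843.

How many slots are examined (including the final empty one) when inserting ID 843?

3

925 hashes to 1; slot 1 is free → place at 1.
990 hashes to 3; slot 3 is free → place at 3.
38 hashes to 3; 3 taken → place at 4.
843 hashes to 3; 3,4 taken → place at 0.
Table: [843, 925, ∅, 990, 38, ∅, ∅]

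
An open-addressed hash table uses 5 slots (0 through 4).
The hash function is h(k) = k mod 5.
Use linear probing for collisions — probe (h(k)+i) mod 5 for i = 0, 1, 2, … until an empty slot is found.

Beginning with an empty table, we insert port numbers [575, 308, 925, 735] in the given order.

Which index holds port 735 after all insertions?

2

575: h=0 -> slot 0
308: h=3 -> slot 3
925: h=0, probe 0,1 -> slot 1
735: h=0, probe 0,1,2 -> slot 2
Table: [575, 925, 735, 308, —]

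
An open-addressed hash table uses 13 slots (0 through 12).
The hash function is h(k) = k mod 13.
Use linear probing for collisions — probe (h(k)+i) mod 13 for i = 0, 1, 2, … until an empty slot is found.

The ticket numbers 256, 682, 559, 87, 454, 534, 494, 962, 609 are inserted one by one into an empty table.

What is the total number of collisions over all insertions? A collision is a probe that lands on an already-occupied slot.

Insert 256: h=9, slot 9 empty → index 9.
Insert 682: h=6, slot 6 empty → index 6.
Insert 559: h=0, slot 0 empty → index 0.
Insert 87: h=9, slot 9 occupied → index 10.
Insert 454: h=12, slot 12 empty → index 12.
Insert 534: h=1, slot 1 empty → index 1.
Insert 494: h=0, slots 0,1 occupied → index 2.
Insert 962: h=0, slots 0,1,2 occupied → index 3.
Insert 609: h=11, slot 11 empty → index 11.
Table: [559, 534, 494, 962, -, -, 682, -, -, 256, 87, 609, 454]

6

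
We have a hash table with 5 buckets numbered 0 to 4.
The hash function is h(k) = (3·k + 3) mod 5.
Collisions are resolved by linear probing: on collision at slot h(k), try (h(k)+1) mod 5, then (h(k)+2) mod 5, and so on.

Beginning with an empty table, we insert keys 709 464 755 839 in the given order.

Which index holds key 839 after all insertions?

709 hashes to 0; slot 0 is free => place at 0.
464 hashes to 0; 0 taken => place at 1.
755 hashes to 3; slot 3 is free => place at 3.
839 hashes to 0; 0,1 taken => place at 2.
Table: [709, 464, 839, 755, —]

2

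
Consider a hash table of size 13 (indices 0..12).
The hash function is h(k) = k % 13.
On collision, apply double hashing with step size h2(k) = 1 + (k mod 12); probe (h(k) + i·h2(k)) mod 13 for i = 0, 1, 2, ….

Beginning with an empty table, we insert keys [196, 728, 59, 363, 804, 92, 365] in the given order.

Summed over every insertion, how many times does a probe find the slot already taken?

4

196 hashes to 1; slot 1 is free → place at 1.
728 hashes to 0; slot 0 is free → place at 0.
59 hashes to 7; slot 7 is free → place at 7.
363 hashes to 12; slot 12 is free → place at 12.
804 hashes to 11; slot 11 is free → place at 11.
92 hashes to 1, h2=9; 1 taken → place at 10.
365 hashes to 1, h2=6; 1,7,0 taken → place at 6.
Table: [728, 196, -, -, -, -, 365, 59, -, -, 92, 804, 363]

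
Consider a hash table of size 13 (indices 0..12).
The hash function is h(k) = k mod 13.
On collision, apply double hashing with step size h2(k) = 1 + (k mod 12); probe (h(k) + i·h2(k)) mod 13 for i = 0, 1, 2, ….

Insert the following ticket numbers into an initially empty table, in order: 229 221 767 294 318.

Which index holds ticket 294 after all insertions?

229: h=8 -> slot 8
221: h=0 -> slot 0
767: h=0, h2=12, probe 0,12 -> slot 12
294: h=8, h2=7, probe 8,2 -> slot 2
318: h=6 -> slot 6
Table: [221, ., 294, ., ., ., 318, ., 229, ., ., ., 767]

2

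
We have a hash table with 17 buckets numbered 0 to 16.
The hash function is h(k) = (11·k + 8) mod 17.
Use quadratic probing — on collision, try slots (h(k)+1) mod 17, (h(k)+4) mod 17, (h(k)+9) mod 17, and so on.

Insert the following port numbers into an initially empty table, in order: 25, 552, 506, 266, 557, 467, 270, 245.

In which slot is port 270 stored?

4

25 hashes to 11; slot 11 is free -> place at 11.
552 hashes to 11; 11 taken -> place at 12.
506 hashes to 15; slot 15 is free -> place at 15.
266 hashes to 10; slot 10 is free -> place at 10.
557 hashes to 15; 15 taken -> place at 16.
467 hashes to 11; 11,12,15 taken -> place at 3.
270 hashes to 3; 3 taken -> place at 4.
245 hashes to 0; slot 0 is free -> place at 0.
Table: [245, _, _, 467, 270, _, _, _, _, _, 266, 25, 552, _, _, 506, 557]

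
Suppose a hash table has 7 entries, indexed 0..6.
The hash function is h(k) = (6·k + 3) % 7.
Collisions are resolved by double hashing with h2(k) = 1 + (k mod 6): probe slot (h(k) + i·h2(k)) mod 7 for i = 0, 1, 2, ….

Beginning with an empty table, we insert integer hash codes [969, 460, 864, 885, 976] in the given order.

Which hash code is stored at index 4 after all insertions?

969 hashes to 0; slot 0 is free => place at 0.
460 hashes to 5; slot 5 is free => place at 5.
864 hashes to 0, h2=1; 0 taken => place at 1.
885 hashes to 0, h2=4; 0 taken => place at 4.
976 hashes to 0, h2=5; 0,5 taken => place at 3.
Table: [969, 864, _, 976, 885, 460, _]

885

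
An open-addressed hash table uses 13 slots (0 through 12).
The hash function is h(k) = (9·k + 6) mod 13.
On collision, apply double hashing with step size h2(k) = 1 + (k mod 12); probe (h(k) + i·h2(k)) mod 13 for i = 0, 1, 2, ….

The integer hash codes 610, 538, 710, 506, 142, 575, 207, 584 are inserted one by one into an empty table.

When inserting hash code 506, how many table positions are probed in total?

3

610: h=10 → slot 10
538: h=12 → slot 12
710: h=0 → slot 0
506: h=10, h2=3, probe 10,0,3 → slot 3
142: h=10, h2=11, probe 10,8 → slot 8
575: h=7 → slot 7
207: h=10, h2=4, probe 10,1 → slot 1
584: h=10, h2=9, probe 10,6 → slot 6
Table: [710, 207, _, 506, _, _, 584, 575, 142, _, 610, _, 538]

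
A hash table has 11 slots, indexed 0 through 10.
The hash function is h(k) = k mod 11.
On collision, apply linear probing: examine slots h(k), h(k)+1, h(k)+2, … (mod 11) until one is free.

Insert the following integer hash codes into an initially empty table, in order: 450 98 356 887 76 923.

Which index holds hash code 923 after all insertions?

2

450 hashes to 10; slot 10 is free => place at 10.
98 hashes to 10; 10 taken => place at 0.
356 hashes to 4; slot 4 is free => place at 4.
887 hashes to 7; slot 7 is free => place at 7.
76 hashes to 10; 10,0 taken => place at 1.
923 hashes to 10; 10,0,1 taken => place at 2.
Table: [98, 76, 923, ., 356, ., ., 887, ., ., 450]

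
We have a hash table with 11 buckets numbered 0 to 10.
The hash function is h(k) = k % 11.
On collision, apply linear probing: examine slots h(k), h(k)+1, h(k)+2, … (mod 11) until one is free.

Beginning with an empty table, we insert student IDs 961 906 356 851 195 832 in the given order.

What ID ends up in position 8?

961 hashes to 4; slot 4 is free -> place at 4.
906 hashes to 4; 4 taken -> place at 5.
356 hashes to 4; 4,5 taken -> place at 6.
851 hashes to 4; 4,5,6 taken -> place at 7.
195 hashes to 8; slot 8 is free -> place at 8.
832 hashes to 7; 7,8 taken -> place at 9.
Table: [-, -, -, -, 961, 906, 356, 851, 195, 832, -]

195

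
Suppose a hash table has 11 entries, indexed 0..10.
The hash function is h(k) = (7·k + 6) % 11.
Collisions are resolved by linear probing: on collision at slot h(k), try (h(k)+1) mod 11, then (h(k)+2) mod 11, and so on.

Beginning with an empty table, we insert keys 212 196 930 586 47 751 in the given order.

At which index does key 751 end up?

8

212: h=5 => slot 5
196: h=3 => slot 3
930: h=4 => slot 4
586: h=5, probe 5,6 => slot 6
47: h=5, probe 5,6,7 => slot 7
751: h=5, probe 5,6,7,8 => slot 8
Table: [∅, ∅, ∅, 196, 930, 212, 586, 47, 751, ∅, ∅]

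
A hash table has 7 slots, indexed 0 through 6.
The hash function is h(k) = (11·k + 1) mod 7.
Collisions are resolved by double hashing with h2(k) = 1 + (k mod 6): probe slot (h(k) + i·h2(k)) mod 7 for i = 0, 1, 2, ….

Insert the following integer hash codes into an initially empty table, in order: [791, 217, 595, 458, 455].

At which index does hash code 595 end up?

5

Insert 791: h=1, slot 1 empty -> index 1.
Insert 217: h=1, h2=2, slot 1 occupied -> index 3.
Insert 595: h=1, h2=2, slots 1,3 occupied -> index 5.
Insert 458: h=6, slot 6 empty -> index 6.
Insert 455: h=1, h2=6, slot 1 occupied -> index 0.
Table: [455, 791, -, 217, -, 595, 458]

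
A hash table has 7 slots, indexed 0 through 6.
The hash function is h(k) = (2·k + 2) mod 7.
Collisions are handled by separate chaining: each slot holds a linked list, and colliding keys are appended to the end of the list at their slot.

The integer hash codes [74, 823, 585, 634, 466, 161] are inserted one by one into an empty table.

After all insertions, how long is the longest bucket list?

Insert 74: h=3, bucket 3 empty → new chain.
Insert 823: h=3, bucket 3 nonempty → append to chain.
Insert 585: h=3, bucket 3 nonempty → append to chain.
Insert 634: h=3, bucket 3 nonempty → append to chain.
Insert 466: h=3, bucket 3 nonempty → append to chain.
Insert 161: h=2, bucket 2 empty → new chain.
Final buckets:
0: .
1: .
2: 161
3: 74 -> 823 -> 585 -> 634 -> 466
4: .
5: .
6: .

5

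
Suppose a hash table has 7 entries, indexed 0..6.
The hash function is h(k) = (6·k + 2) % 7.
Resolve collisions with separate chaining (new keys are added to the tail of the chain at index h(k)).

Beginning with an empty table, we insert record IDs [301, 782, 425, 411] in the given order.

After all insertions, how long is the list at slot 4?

3

Insert 301: h=2, bucket 2 empty -> new chain.
Insert 782: h=4, bucket 4 empty -> new chain.
Insert 425: h=4, bucket 4 nonempty -> append to chain.
Insert 411: h=4, bucket 4 nonempty -> append to chain.
Final buckets:
0: _
1: _
2: 301
3: _
4: 782 -> 425 -> 411
5: _
6: _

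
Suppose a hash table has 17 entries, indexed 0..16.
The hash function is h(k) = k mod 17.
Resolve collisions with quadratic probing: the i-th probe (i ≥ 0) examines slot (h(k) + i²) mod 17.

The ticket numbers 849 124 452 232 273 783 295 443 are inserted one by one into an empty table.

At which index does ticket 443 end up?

849 hashes to 16; slot 16 is free => place at 16.
124 hashes to 5; slot 5 is free => place at 5.
452 hashes to 10; slot 10 is free => place at 10.
232 hashes to 11; slot 11 is free => place at 11.
273 hashes to 1; slot 1 is free => place at 1.
783 hashes to 1; 1 taken => place at 2.
295 hashes to 6; slot 6 is free => place at 6.
443 hashes to 1; 1,2,5,10 taken => place at 0.
Table: [443, 273, 783, ∅, ∅, 124, 295, ∅, ∅, ∅, 452, 232, ∅, ∅, ∅, ∅, 849]

0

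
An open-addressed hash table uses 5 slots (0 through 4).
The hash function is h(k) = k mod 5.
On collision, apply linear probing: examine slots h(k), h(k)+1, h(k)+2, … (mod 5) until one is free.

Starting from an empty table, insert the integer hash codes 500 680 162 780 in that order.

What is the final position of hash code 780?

500: h=0 -> slot 0
680: h=0, probe 0,1 -> slot 1
162: h=2 -> slot 2
780: h=0, probe 0,1,2,3 -> slot 3
Table: [500, 680, 162, 780, .]

3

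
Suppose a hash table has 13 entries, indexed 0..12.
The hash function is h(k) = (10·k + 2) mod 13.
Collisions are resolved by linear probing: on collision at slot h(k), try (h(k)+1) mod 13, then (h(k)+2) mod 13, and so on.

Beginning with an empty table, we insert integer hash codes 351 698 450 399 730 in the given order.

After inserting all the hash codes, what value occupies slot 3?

399

Insert 351: h=2, slot 2 empty → index 2.
Insert 698: h=1, slot 1 empty → index 1.
Insert 450: h=4, slot 4 empty → index 4.
Insert 399: h=1, slots 1,2 occupied → index 3.
Insert 730: h=9, slot 9 empty → index 9.
Table: [., 698, 351, 399, 450, ., ., ., ., 730, ., ., .]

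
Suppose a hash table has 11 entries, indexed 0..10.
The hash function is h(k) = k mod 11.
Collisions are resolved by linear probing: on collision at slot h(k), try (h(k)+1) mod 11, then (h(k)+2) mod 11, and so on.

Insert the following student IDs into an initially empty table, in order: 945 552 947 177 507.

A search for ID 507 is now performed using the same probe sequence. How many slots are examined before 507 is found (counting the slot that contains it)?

4

Insert 945: h=10, slot 10 empty → index 10.
Insert 552: h=2, slot 2 empty → index 2.
Insert 947: h=1, slot 1 empty → index 1.
Insert 177: h=1, slots 1,2 occupied → index 3.
Insert 507: h=1, slots 1,2,3 occupied → index 4.
Table: [_, 947, 552, 177, 507, _, _, _, _, _, 945]
Lookup 507: h=1, probe 1,2,3,4 → found at 4.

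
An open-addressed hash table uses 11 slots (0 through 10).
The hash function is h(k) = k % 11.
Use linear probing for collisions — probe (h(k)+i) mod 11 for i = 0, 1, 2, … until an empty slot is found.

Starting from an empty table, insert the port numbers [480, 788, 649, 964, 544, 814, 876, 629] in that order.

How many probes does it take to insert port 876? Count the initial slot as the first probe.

4

480: h=7 -> slot 7
788: h=7, probe 7,8 -> slot 8
649: h=0 -> slot 0
964: h=7, probe 7,8,9 -> slot 9
544: h=5 -> slot 5
814: h=0, probe 0,1 -> slot 1
876: h=7, probe 7,8,9,10 -> slot 10
629: h=2 -> slot 2
Table: [649, 814, 629, -, -, 544, -, 480, 788, 964, 876]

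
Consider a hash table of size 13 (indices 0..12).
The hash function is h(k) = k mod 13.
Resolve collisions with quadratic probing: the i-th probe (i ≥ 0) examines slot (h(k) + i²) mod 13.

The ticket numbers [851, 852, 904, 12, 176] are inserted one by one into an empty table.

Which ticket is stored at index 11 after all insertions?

851: h=6 => slot 6
852: h=7 => slot 7
904: h=7, probe 7,8 => slot 8
12: h=12 => slot 12
176: h=7, probe 7,8,11 => slot 11
Table: [—, —, —, —, —, —, 851, 852, 904, —, —, 176, 12]

176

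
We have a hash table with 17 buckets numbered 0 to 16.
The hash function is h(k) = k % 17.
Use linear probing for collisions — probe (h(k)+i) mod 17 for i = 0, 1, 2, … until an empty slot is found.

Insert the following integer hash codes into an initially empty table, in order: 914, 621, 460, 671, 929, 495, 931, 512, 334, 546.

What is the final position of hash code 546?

4

914 hashes to 13; slot 13 is free => place at 13.
621 hashes to 9; slot 9 is free => place at 9.
460 hashes to 1; slot 1 is free => place at 1.
671 hashes to 8; slot 8 is free => place at 8.
929 hashes to 11; slot 11 is free => place at 11.
495 hashes to 2; slot 2 is free => place at 2.
931 hashes to 13; 13 taken => place at 14.
512 hashes to 2; 2 taken => place at 3.
334 hashes to 11; 11 taken => place at 12.
546 hashes to 2; 2,3 taken => place at 4.
Table: [∅, 460, 495, 512, 546, ∅, ∅, ∅, 671, 621, ∅, 929, 334, 914, 931, ∅, ∅]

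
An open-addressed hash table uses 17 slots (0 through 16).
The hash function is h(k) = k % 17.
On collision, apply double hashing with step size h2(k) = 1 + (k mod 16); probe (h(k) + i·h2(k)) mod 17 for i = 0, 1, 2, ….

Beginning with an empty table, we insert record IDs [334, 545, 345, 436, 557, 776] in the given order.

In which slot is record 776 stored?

334 hashes to 11; slot 11 is free → place at 11.
545 hashes to 1; slot 1 is free → place at 1.
345 hashes to 5; slot 5 is free → place at 5.
436 hashes to 11, h2=5; 11 taken → place at 16.
557 hashes to 13; slot 13 is free → place at 13.
776 hashes to 11, h2=9; 11 taken → place at 3.
Table: [., 545, ., 776, ., 345, ., ., ., ., ., 334, ., 557, ., ., 436]

3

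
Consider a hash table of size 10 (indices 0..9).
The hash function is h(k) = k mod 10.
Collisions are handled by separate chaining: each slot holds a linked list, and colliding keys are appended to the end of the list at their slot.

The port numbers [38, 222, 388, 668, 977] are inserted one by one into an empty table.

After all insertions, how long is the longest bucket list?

3

Insert 38: h=8, bucket 8 empty → new chain.
Insert 222: h=2, bucket 2 empty → new chain.
Insert 388: h=8, bucket 8 nonempty → append to chain.
Insert 668: h=8, bucket 8 nonempty → append to chain.
Insert 977: h=7, bucket 7 empty → new chain.
Final buckets:
0: _
1: _
2: 222
3: _
4: _
5: _
6: _
7: 977
8: 38 -> 388 -> 668
9: _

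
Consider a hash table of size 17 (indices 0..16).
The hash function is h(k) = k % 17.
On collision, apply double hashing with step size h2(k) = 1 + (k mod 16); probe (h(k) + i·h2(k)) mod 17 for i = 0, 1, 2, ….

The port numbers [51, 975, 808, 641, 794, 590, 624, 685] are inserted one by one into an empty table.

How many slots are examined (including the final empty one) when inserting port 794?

4

Insert 51: h=0, slot 0 empty -> index 0.
Insert 975: h=6, slot 6 empty -> index 6.
Insert 808: h=9, slot 9 empty -> index 9.
Insert 641: h=12, slot 12 empty -> index 12.
Insert 794: h=12, h2=11, slots 12,6,0 occupied -> index 11.
Insert 590: h=12, h2=15, slot 12 occupied -> index 10.
Insert 624: h=12, h2=1, slot 12 occupied -> index 13.
Insert 685: h=5, slot 5 empty -> index 5.
Table: [51, —, —, —, —, 685, 975, —, —, 808, 590, 794, 641, 624, —, —, —]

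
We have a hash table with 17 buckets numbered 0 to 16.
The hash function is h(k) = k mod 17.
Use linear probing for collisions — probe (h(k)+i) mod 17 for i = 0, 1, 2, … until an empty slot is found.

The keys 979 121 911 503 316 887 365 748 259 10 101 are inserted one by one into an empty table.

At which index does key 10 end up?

979 hashes to 10; slot 10 is free => place at 10.
121 hashes to 2; slot 2 is free => place at 2.
911 hashes to 10; 10 taken => place at 11.
503 hashes to 10; 10,11 taken => place at 12.
316 hashes to 10; 10,11,12 taken => place at 13.
887 hashes to 3; slot 3 is free => place at 3.
365 hashes to 8; slot 8 is free => place at 8.
748 hashes to 0; slot 0 is free => place at 0.
259 hashes to 4; slot 4 is free => place at 4.
10 hashes to 10; 10,11,12,13 taken => place at 14.
101 hashes to 16; slot 16 is free => place at 16.
Table: [748, _, 121, 887, 259, _, _, _, 365, _, 979, 911, 503, 316, 10, _, 101]

14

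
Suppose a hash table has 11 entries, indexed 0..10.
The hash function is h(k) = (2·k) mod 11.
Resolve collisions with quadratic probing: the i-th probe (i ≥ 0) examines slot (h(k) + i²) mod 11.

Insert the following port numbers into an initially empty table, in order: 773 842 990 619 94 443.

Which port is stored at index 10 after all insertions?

773: h=6 -> slot 6
842: h=1 -> slot 1
990: h=0 -> slot 0
619: h=6, probe 6,7 -> slot 7
94: h=1, probe 1,2 -> slot 2
443: h=6, probe 6,7,10 -> slot 10
Table: [990, 842, 94, ∅, ∅, ∅, 773, 619, ∅, ∅, 443]

443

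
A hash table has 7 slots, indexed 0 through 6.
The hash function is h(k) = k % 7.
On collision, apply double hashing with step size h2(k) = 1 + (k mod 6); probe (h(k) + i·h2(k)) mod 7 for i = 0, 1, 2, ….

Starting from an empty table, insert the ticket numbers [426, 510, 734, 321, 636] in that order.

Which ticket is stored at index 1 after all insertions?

636

426 hashes to 6; slot 6 is free → place at 6.
510 hashes to 6, h2=1; 6 taken → place at 0.
734 hashes to 6, h2=3; 6 taken → place at 2.
321 hashes to 6, h2=4; 6 taken → place at 3.
636 hashes to 6, h2=1; 6,0 taken → place at 1.
Table: [510, 636, 734, 321, -, -, 426]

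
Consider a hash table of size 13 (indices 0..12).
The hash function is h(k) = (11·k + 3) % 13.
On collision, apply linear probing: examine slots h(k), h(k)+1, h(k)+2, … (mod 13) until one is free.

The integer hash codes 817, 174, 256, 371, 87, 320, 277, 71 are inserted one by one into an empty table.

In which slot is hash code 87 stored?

12

817 hashes to 7; slot 7 is free → place at 7.
174 hashes to 6; slot 6 is free → place at 6.
256 hashes to 11; slot 11 is free → place at 11.
371 hashes to 2; slot 2 is free → place at 2.
87 hashes to 11; 11 taken → place at 12.
320 hashes to 0; slot 0 is free → place at 0.
277 hashes to 8; slot 8 is free → place at 8.
71 hashes to 4; slot 4 is free → place at 4.
Table: [320, -, 371, -, 71, -, 174, 817, 277, -, -, 256, 87]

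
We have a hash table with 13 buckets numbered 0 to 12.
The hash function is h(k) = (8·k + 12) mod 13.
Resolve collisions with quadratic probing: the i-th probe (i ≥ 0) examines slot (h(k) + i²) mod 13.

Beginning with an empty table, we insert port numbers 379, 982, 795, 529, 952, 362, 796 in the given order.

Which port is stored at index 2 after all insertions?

379

379: h=2 => slot 2
982: h=3 => slot 3
795: h=2, probe 2,3,6 => slot 6
529: h=6, probe 6,7 => slot 7
952: h=10 => slot 10
362: h=9 => slot 9
796: h=10, probe 10,11 => slot 11
Table: [_, _, 379, 982, _, _, 795, 529, _, 362, 952, 796, _]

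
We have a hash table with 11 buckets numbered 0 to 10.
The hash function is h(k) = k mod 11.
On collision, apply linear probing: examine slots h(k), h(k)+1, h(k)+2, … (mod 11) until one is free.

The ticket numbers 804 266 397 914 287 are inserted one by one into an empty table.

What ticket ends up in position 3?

Insert 804: h=1, slot 1 empty → index 1.
Insert 266: h=2, slot 2 empty → index 2.
Insert 397: h=1, slots 1,2 occupied → index 3.
Insert 914: h=1, slots 1,2,3 occupied → index 4.
Insert 287: h=1, slots 1,2,3,4 occupied → index 5.
Table: [_, 804, 266, 397, 914, 287, _, _, _, _, _]

397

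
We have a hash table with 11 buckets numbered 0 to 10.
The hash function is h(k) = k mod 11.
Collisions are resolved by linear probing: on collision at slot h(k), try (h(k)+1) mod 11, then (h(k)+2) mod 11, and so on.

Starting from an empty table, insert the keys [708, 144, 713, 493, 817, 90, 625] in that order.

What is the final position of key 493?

10

708: h=4 → slot 4
144: h=1 → slot 1
713: h=9 → slot 9
493: h=9, probe 9,10 → slot 10
817: h=3 → slot 3
90: h=2 → slot 2
625: h=9, probe 9,10,0 → slot 0
Table: [625, 144, 90, 817, 708, ∅, ∅, ∅, ∅, 713, 493]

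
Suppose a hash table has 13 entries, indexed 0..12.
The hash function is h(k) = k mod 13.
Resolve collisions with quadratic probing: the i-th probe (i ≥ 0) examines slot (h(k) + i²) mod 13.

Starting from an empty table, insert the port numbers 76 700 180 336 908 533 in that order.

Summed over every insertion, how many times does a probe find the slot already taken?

10

76 hashes to 11; slot 11 is free => place at 11.
700 hashes to 11; 11 taken => place at 12.
180 hashes to 11; 11,12 taken => place at 2.
336 hashes to 11; 11,12,2 taken => place at 7.
908 hashes to 11; 11,12,2,7 taken => place at 1.
533 hashes to 0; slot 0 is free => place at 0.
Table: [533, 908, 180, _, _, _, _, 336, _, _, _, 76, 700]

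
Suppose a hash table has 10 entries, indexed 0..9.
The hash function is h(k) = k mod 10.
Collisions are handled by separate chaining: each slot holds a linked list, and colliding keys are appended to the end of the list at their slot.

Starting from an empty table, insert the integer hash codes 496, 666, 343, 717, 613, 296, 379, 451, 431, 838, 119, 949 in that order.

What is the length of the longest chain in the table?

3

496 → bucket 6
666 → bucket 6 (collision)
343 → bucket 3
717 → bucket 7
613 → bucket 3 (collision)
296 → bucket 6 (collision)
379 → bucket 9
451 → bucket 1
431 → bucket 1 (collision)
838 → bucket 8
119 → bucket 9 (collision)
949 → bucket 9 (collision)
Final buckets:
0: .
1: 451 -> 431
2: .
3: 343 -> 613
4: .
5: .
6: 496 -> 666 -> 296
7: 717
8: 838
9: 379 -> 119 -> 949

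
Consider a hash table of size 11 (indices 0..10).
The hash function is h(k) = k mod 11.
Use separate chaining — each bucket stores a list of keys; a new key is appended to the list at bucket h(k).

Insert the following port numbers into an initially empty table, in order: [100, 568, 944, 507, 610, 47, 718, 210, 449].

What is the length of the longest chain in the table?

3

100 -> bucket 1
568 -> bucket 7
944 -> bucket 9
507 -> bucket 1 (collision)
610 -> bucket 5
47 -> bucket 3
718 -> bucket 3 (collision)
210 -> bucket 1 (collision)
449 -> bucket 9 (collision)
Final buckets:
0: _
1: 100 -> 507 -> 210
2: _
3: 47 -> 718
4: _
5: 610
6: _
7: 568
8: _
9: 944 -> 449
10: _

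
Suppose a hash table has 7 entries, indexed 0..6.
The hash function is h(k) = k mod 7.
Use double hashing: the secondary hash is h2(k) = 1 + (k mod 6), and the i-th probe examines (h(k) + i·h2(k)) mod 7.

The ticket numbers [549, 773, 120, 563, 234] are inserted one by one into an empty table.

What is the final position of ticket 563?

549: h=3 => slot 3
773: h=3, h2=6, probe 3,2 => slot 2
120: h=1 => slot 1
563: h=3, h2=6, probe 3,2,1,0 => slot 0
234: h=3, h2=1, probe 3,4 => slot 4
Table: [563, 120, 773, 549, 234, ., .]

0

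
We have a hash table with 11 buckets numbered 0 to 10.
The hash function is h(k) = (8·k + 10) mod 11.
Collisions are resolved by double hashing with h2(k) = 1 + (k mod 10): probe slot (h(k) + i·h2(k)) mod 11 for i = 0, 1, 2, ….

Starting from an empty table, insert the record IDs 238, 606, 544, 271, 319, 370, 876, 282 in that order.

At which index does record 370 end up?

Insert 238: h=0, slot 0 empty → index 0.
Insert 606: h=7, slot 7 empty → index 7.
Insert 544: h=6, slot 6 empty → index 6.
Insert 271: h=0, h2=2, slot 0 occupied → index 2.
Insert 319: h=10, slot 10 empty → index 10.
Insert 370: h=0, h2=1, slot 0 occupied → index 1.
Insert 876: h=0, h2=7, slots 0,7 occupied → index 3.
Insert 282: h=0, h2=3, slots 0,3,6 occupied → index 9.
Table: [238, 370, 271, 876, -, -, 544, 606, -, 282, 319]

1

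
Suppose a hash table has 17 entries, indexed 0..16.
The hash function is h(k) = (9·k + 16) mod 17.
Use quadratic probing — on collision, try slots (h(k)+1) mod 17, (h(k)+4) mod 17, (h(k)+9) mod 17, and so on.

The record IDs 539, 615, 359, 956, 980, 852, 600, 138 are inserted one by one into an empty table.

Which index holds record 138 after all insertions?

16

539: h=5 => slot 5
615: h=9 => slot 9
359: h=0 => slot 0
956: h=1 => slot 1
980: h=13 => slot 13
852: h=0, probe 0,1,4 => slot 4
600: h=10 => slot 10
138: h=0, probe 0,1,4,9,16 => slot 16
Table: [359, 956, —, —, 852, 539, —, —, —, 615, 600, —, —, 980, —, —, 138]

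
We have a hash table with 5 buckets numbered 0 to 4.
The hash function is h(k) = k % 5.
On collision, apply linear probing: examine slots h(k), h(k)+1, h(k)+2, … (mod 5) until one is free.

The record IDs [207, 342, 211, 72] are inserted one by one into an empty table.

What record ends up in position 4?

207 hashes to 2; slot 2 is free => place at 2.
342 hashes to 2; 2 taken => place at 3.
211 hashes to 1; slot 1 is free => place at 1.
72 hashes to 2; 2,3 taken => place at 4.
Table: [∅, 211, 207, 342, 72]

72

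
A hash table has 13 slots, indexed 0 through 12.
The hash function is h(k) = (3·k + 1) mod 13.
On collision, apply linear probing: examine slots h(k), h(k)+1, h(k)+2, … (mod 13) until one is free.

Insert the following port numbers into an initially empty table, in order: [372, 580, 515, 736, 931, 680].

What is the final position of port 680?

Insert 372: h=12, slot 12 empty -> index 12.
Insert 580: h=12, slot 12 occupied -> index 0.
Insert 515: h=12, slots 12,0 occupied -> index 1.
Insert 736: h=12, slots 12,0,1 occupied -> index 2.
Insert 931: h=12, slots 12,0,1,2 occupied -> index 3.
Insert 680: h=0, slots 0,1,2,3 occupied -> index 4.
Table: [580, 515, 736, 931, 680, —, —, —, —, —, —, —, 372]

4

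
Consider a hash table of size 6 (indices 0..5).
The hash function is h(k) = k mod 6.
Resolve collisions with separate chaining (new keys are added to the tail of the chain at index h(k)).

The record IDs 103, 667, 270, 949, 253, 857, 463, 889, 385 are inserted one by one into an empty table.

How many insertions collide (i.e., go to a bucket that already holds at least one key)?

6

103 -> bucket 1
667 -> bucket 1 (collision)
270 -> bucket 0
949 -> bucket 1 (collision)
253 -> bucket 1 (collision)
857 -> bucket 5
463 -> bucket 1 (collision)
889 -> bucket 1 (collision)
385 -> bucket 1 (collision)
Final buckets:
0: 270
1: 103 -> 667 -> 949 -> 253 -> 463 -> 889 -> 385
2: _
3: _
4: _
5: 857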